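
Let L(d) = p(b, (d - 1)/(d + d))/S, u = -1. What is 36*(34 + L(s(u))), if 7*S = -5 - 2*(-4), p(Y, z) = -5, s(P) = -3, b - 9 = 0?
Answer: 804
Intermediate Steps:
b = 9 (b = 9 + 0 = 9)
S = 3/7 (S = (-5 - 2*(-4))/7 = (-5 + 8)/7 = (⅐)*3 = 3/7 ≈ 0.42857)
L(d) = -35/3 (L(d) = -5/3/7 = -5*7/3 = -35/3)
36*(34 + L(s(u))) = 36*(34 - 35/3) = 36*(67/3) = 804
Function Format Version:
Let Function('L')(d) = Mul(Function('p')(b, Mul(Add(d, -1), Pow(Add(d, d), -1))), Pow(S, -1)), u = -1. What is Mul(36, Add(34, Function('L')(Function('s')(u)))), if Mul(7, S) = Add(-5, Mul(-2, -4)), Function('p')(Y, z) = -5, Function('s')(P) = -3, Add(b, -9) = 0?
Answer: 804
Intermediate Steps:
b = 9 (b = Add(9, 0) = 9)
S = Rational(3, 7) (S = Mul(Rational(1, 7), Add(-5, Mul(-2, -4))) = Mul(Rational(1, 7), Add(-5, 8)) = Mul(Rational(1, 7), 3) = Rational(3, 7) ≈ 0.42857)
Function('L')(d) = Rational(-35, 3) (Function('L')(d) = Mul(-5, Pow(Rational(3, 7), -1)) = Mul(-5, Rational(7, 3)) = Rational(-35, 3))
Mul(36, Add(34, Function('L')(Function('s')(u)))) = Mul(36, Add(34, Rational(-35, 3))) = Mul(36, Rational(67, 3)) = 804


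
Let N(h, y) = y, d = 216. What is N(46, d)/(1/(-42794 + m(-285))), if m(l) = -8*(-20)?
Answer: -9208944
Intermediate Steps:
m(l) = 160
N(46, d)/(1/(-42794 + m(-285))) = 216/(1/(-42794 + 160)) = 216/(1/(-42634)) = 216/(-1/42634) = 216*(-42634) = -9208944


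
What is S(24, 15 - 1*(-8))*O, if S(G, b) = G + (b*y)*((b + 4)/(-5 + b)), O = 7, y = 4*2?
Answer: 2100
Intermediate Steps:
y = 8
S(G, b) = G + 8*b*(4 + b)/(-5 + b) (S(G, b) = G + (b*8)*((b + 4)/(-5 + b)) = G + (8*b)*((4 + b)/(-5 + b)) = G + 8*b*(4 + b)/(-5 + b))
S(24, 15 - 1*(-8))*O = ((-5*24 + 8*(15 - 1*(-8))**2 + 32*(15 - 1*(-8)) + 24*(15 - 1*(-8)))/(-5 + (15 - 1*(-8))))*7 = ((-120 + 8*(15 + 8)**2 + 32*(15 + 8) + 24*(15 + 8))/(-5 + (15 + 8)))*7 = ((-120 + 8*23**2 + 32*23 + 24*23)/(-5 + 23))*7 = ((-120 + 8*529 + 736 + 552)/18)*7 = ((-120 + 4232 + 736 + 552)/18)*7 = ((1/18)*5400)*7 = 300*7 = 2100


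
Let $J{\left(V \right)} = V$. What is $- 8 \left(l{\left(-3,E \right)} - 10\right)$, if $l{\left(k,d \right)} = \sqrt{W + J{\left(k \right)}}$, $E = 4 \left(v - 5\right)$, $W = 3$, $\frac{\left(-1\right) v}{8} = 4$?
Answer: $80$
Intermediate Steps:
$v = -32$ ($v = \left(-8\right) 4 = -32$)
$E = -148$ ($E = 4 \left(-32 - 5\right) = 4 \left(-37\right) = -148$)
$l{\left(k,d \right)} = \sqrt{3 + k}$
$- 8 \left(l{\left(-3,E \right)} - 10\right) = - 8 \left(\sqrt{3 - 3} - 10\right) = - 8 \left(\sqrt{0} - 10\right) = - 8 \left(0 - 10\right) = \left(-8\right) \left(-10\right) = 80$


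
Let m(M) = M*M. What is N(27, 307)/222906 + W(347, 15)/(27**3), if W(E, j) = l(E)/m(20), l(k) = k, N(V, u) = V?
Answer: 48320797/292497253200 ≈ 0.00016520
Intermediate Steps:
m(M) = M**2
W(E, j) = E/400 (W(E, j) = E/(20**2) = E/400)
N(27, 307)/222906 + W(347, 15)/(27**3) = 27/222906 + ((1/400)*347)/(27**3) = 27*(1/222906) + (347/400)/19683 = 9/74302 + (347/400)*(1/19683) = 9/74302 + 347/7873200 = 48320797/292497253200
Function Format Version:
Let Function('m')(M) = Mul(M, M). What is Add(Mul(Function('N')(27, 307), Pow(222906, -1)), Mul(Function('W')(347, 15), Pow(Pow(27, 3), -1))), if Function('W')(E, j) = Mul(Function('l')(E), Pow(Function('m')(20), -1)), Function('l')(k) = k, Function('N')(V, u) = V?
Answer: Rational(48320797, 292497253200) ≈ 0.00016520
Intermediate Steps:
Function('m')(M) = Pow(M, 2)
Function('W')(E, j) = Mul(Rational(1, 400), E) (Function('W')(E, j) = Mul(E, Pow(Pow(20, 2), -1)) = Mul(E, Pow(400, -1)) = Mul(E, Rational(1, 400)) = Mul(Rational(1, 400), E))
Add(Mul(Function('N')(27, 307), Pow(222906, -1)), Mul(Function('W')(347, 15), Pow(Pow(27, 3), -1))) = Add(Mul(27, Pow(222906, -1)), Mul(Mul(Rational(1, 400), 347), Pow(Pow(27, 3), -1))) = Add(Mul(27, Rational(1, 222906)), Mul(Rational(347, 400), Pow(19683, -1))) = Add(Rational(9, 74302), Mul(Rational(347, 400), Rational(1, 19683))) = Add(Rational(9, 74302), Rational(347, 7873200)) = Rational(48320797, 292497253200)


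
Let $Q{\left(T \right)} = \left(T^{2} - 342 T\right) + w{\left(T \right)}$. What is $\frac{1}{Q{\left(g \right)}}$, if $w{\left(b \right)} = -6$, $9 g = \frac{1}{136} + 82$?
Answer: $- \frac{1498176}{4553334671} \approx -0.00032903$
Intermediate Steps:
$g = \frac{11153}{1224}$ ($g = \frac{\frac{1}{136} + 82}{9} = \frac{1}{9} \cdot \frac{11153}{136} = \frac{11153}{1224} \approx 9.1119$)
$Q{\left(T \right)} = -6 + T^{2} - 342 T$ ($Q{\left(T \right)} = \left(T^{2} - 342 T\right) - 6 = -6 + T^{2} - 342 T$)
$\frac{1}{Q{\left(g \right)}} = \frac{1}{-6 + \left(\frac{11153}{1224}\right)^{2} - \frac{211907}{68}} = \frac{1}{-6 + \frac{124389409}{1498176} - \frac{211907}{68}} = \frac{1}{- \frac{4553334671}{1498176}} = - \frac{1498176}{4553334671}$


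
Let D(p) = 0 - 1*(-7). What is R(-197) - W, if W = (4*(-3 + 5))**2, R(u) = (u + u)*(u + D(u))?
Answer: 74796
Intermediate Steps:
D(p) = 7 (D(p) = 0 + 7 = 7)
R(u) = 2*u*(7 + u) (R(u) = (u + u)*(u + 7) = (2*u)*(7 + u) = 2*u*(7 + u))
W = 64 (W = (4*2)**2 = 8**2 = 64)
R(-197) - W = 2*(-197)*(7 - 197) - 1*64 = 2*(-197)*(-190) - 64 = 74860 - 64 = 74796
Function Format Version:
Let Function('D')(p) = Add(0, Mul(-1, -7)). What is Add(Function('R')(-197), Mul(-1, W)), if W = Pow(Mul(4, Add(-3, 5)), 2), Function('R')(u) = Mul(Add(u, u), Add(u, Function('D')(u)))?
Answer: 74796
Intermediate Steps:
Function('D')(p) = 7 (Function('D')(p) = Add(0, 7) = 7)
Function('R')(u) = Mul(2, u, Add(7, u)) (Function('R')(u) = Mul(Add(u, u), Add(u, 7)) = Mul(Mul(2, u), Add(7, u)) = Mul(2, u, Add(7, u)))
W = 64 (W = Pow(Mul(4, 2), 2) = Pow(8, 2) = 64)
Add(Function('R')(-197), Mul(-1, W)) = Add(Mul(2, -197, Add(7, -197)), Mul(-1, 64)) = Add(Mul(2, -197, -190), -64) = Add(74860, -64) = 74796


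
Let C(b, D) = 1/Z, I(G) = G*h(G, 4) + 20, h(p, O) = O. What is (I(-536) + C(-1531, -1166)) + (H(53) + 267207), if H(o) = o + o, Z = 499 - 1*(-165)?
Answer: 176085497/664 ≈ 2.6519e+5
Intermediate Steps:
Z = 664 (Z = 499 + 165 = 664)
H(o) = 2*o
I(G) = 20 + 4*G (I(G) = G*4 + 20 = 4*G + 20 = 20 + 4*G)
C(b, D) = 1/664
(I(-536) + C(-1531, -1166)) + (H(53) + 267207) = ((20 + 4*(-536)) + 1/664) + (2*53 + 267207) = ((20 - 2144) + 1/664) + (106 + 267207) = (-2124 + 1/664) + 267313 = -1410335/664 + 267313 = 176085497/664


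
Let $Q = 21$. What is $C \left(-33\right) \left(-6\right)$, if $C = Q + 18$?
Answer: $7722$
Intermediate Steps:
$C = 39$ ($C = 21 + 18 = 39$)
$C \left(-33\right) \left(-6\right) = 39 \left(-33\right) \left(-6\right) = \left(-1287\right) \left(-6\right) = 7722$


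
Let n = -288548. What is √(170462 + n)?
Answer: I*√118086 ≈ 343.64*I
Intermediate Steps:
√(170462 + n) = √(170462 - 288548) = √(-118086) = I*√118086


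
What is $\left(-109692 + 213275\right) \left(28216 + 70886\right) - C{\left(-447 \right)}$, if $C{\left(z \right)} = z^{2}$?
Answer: $10265082657$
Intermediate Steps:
$\left(-109692 + 213275\right) \left(28216 + 70886\right) - C{\left(-447 \right)} = \left(-109692 + 213275\right) \left(28216 + 70886\right) - \left(-447\right)^{2} = 103583 \cdot 99102 - 199809 = 10265282466 - 199809 = 10265082657$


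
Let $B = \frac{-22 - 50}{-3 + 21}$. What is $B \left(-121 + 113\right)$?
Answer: $32$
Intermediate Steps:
$B = -4$ ($B = - \frac{72}{18} = \left(-72\right) \frac{1}{18} = -4$)
$B \left(-121 + 113\right) = - 4 \left(-121 + 113\right) = \left(-4\right) \left(-8\right) = 32$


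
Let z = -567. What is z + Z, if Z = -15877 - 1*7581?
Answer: -24025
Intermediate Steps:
Z = -23458 (Z = -15877 - 7581 = -23458)
z + Z = -567 - 23458 = -24025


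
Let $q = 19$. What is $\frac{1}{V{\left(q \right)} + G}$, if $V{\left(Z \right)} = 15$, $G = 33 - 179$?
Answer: $- \frac{1}{131} \approx -0.0076336$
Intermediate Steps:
$G = -146$ ($G = 33 - 179 = -146$)
$\frac{1}{V{\left(q \right)} + G} = \frac{1}{15 - 146} = \frac{1}{-131} = - \frac{1}{131}$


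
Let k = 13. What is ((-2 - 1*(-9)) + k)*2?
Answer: 40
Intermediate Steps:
((-2 - 1*(-9)) + k)*2 = ((-2 - 1*(-9)) + 13)*2 = ((-2 + 9) + 13)*2 = (7 + 13)*2 = 20*2 = 40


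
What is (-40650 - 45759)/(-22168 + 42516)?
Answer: -86409/20348 ≈ -4.2466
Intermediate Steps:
(-40650 - 45759)/(-22168 + 42516) = -86409/20348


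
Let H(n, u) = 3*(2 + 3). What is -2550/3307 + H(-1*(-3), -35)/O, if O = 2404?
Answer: -6080595/7950028 ≈ -0.76485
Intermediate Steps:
H(n, u) = 15 (H(n, u) = 3*5 = 15)
-2550/3307 + H(-1*(-3), -35)/O = -2550/3307 + 15/2404 = -6080595/7950028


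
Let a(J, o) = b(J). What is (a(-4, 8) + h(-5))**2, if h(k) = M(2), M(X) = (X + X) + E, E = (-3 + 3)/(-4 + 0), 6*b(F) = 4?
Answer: 196/9 ≈ 21.778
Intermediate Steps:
b(F) = 2/3 (b(F) = (1/6)*4 = 2/3)
E = 0 (E = 0/(-4) = 0*(-1/4) = 0)
M(X) = 2*X (M(X) = (X + X) + 0 = 2*X + 0 = 2*X)
a(J, o) = 2/3
h(k) = 4 (h(k) = 2*2 = 4)
(a(-4, 8) + h(-5))**2 = (2/3 + 4)**2 = (14/3)**2 = 196/9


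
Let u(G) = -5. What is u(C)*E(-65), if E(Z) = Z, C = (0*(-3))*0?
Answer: 325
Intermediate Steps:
C = 0 (C = 0*0 = 0)
u(C)*E(-65) = -5*(-65) = 325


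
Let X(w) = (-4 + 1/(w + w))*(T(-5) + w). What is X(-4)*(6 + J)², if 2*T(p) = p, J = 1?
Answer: 21021/16 ≈ 1313.8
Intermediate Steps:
T(p) = p/2
X(w) = (-4 + 1/(2*w))*(-5/2 + w) (X(w) = (-4 + 1/(w + w))*((½)*(-5) + w) = (-4 + 1/(2*w))*(-5/2 + w))
X(-4)*(6 + J)² = (21/2 - 4*(-4) - 5/4/(-4))*(6 + 1)² = (21/2 + 16 - 5/4*(-¼))*7² = (21/2 + 16 + 5/16)*49 = (429/16)*49 = 21021/16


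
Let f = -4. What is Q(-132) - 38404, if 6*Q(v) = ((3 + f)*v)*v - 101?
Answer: -247949/6 ≈ -41325.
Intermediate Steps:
Q(v) = -101/6 - v**2/6 (Q(v) = (((3 - 4)*v)*v - 101)/6 = ((-v)*v - 101)/6 = (-v**2 - 101)/6 = (-101 - v**2)/6 = -101/6 - v**2/6)
Q(-132) - 38404 = (-101/6 - 1/6*(-132)**2) - 38404 = (-101/6 - 1/6*17424) - 38404 = (-101/6 - 2904) - 38404 = -17525/6 - 38404 = -247949/6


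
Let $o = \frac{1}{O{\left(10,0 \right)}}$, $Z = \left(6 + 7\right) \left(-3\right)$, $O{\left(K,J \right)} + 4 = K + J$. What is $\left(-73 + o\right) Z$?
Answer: $\frac{5681}{2} \approx 2840.5$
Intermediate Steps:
$O{\left(K,J \right)} = -4 + J + K$ ($O{\left(K,J \right)} = -4 + \left(K + J\right) = -4 + \left(J + K\right) = -4 + J + K$)
$Z = -39$ ($Z = 13 \left(-3\right) = -39$)
$o = \frac{1}{6}$ ($o = \frac{1}{-4 + 0 + 10} = \frac{1}{6} \approx 0.16667$)
$\left(-73 + o\right) Z = \left(-73 + \frac{1}{6}\right) \left(-39\right) = \left(- \frac{437}{6}\right) \left(-39\right) = \frac{5681}{2}$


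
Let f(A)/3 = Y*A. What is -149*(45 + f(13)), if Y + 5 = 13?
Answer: -53193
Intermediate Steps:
Y = 8 (Y = -5 + 13 = 8)
f(A) = 24*A (f(A) = 3*(8*A) = 24*A)
-149*(45 + f(13)) = -149*(45 + 24*13) = -149*(45 + 312) = -149*357 = -53193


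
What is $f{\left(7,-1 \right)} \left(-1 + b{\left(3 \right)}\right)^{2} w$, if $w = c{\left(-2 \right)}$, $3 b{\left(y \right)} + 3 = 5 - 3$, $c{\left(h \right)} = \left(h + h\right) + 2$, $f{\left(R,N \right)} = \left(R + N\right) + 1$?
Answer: $- \frac{224}{9} \approx -24.889$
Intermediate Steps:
$f{\left(R,N \right)} = 1 + N + R$ ($f{\left(R,N \right)} = \left(N + R\right) + 1 = 1 + N + R$)
$c{\left(h \right)} = 2 + 2 h$ ($c{\left(h \right)} = 2 h + 2 = 2 + 2 h$)
$b{\left(y \right)} = - \frac{1}{3}$ ($b{\left(y \right)} = -1 + \frac{5 - 3}{3} = -1 + \frac{1}{3} \cdot 2 = -1 + \frac{2}{3} = - \frac{1}{3}$)
$w = -2$ ($w = 2 + 2 \left(-2\right) = 2 - 4 = -2$)
$f{\left(7,-1 \right)} \left(-1 + b{\left(3 \right)}\right)^{2} w = \left(1 - 1 + 7\right) \left(-1 - \frac{1}{3}\right)^{2} \left(-2\right) = 7 \left(- \frac{4}{3}\right)^{2} \left(-2\right) = 7 \cdot \frac{16}{9} \left(-2\right) = \frac{112}{9} \left(-2\right) = - \frac{224}{9}$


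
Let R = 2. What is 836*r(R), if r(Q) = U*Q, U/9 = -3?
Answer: -45144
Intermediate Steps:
U = -27 (U = 9*(-3) = -27)
r(Q) = -27*Q
836*r(R) = 836*(-27*2) = 836*(-54) = -45144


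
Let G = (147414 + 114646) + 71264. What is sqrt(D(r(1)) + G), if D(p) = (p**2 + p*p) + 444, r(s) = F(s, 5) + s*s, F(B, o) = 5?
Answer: 4*sqrt(20865) ≈ 577.79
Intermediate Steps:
r(s) = 5 + s**2 (r(s) = 5 + s*s = 5 + s**2)
D(p) = 444 + 2*p**2 (D(p) = (p**2 + p**2) + 444 = 2*p**2 + 444 = 444 + 2*p**2)
G = 333324 (G = 262060 + 71264 = 333324)
sqrt(D(r(1)) + G) = sqrt((444 + 2*(5 + 1**2)**2) + 333324) = sqrt((444 + 2*(5 + 1)**2) + 333324) = sqrt((444 + 2*6**2) + 333324) = sqrt((444 + 2*36) + 333324) = sqrt((444 + 72) + 333324) = sqrt(516 + 333324) = sqrt(333840) = 4*sqrt(20865)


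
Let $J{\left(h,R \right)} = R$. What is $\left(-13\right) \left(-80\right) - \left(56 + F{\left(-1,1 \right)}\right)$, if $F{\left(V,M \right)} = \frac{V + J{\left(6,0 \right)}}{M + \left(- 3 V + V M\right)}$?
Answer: $\frac{2953}{3} \approx 984.33$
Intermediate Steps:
$F{\left(V,M \right)} = \frac{V}{M - 3 V + M V}$ ($F{\left(V,M \right)} = \frac{V + 0}{M + \left(- 3 V + V M\right)} = \frac{V}{M + \left(- 3 V + M V\right)} = \frac{V}{M - 3 V + M V}$)
$\left(-13\right) \left(-80\right) - \left(56 + F{\left(-1,1 \right)}\right) = \left(-13\right) \left(-80\right) + \left(14 \left(-4\right) - - \frac{1}{1 - -3 + 1 \left(-1\right)}\right) = 1040 - \left(56 - \frac{1}{1 + 3 - 1}\right) = 1040 - \left(56 - \frac{1}{3}\right) = 1040 - \frac{167}{3} = \frac{2953}{3}$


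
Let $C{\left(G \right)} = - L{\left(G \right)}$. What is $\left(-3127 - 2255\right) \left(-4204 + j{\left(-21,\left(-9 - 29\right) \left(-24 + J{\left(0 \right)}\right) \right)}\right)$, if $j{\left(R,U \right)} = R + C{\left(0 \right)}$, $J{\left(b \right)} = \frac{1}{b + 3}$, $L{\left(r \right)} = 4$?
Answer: $22760478$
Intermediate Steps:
$C{\left(G \right)} = -4$ ($C{\left(G \right)} = \left(-1\right) 4 = -4$)
$J{\left(b \right)} = \frac{1}{3 + b}$
$j{\left(R,U \right)} = -4 + R$ ($j{\left(R,U \right)} = R - 4 = -4 + R$)
$\left(-3127 - 2255\right) \left(-4204 + j{\left(-21,\left(-9 - 29\right) \left(-24 + J{\left(0 \right)}\right) \right)}\right) = \left(-3127 - 2255\right) \left(-4204 - 25\right) = - 5382 \left(-4204 - 25\right) = \left(-5382\right) \left(-4229\right) = 22760478$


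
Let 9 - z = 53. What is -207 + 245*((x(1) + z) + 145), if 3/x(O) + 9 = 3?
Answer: 48831/2 ≈ 24416.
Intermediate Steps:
z = -44 (z = 9 - 1*53 = 9 - 53 = -44)
x(O) = -½ (x(O) = 3/(-9 + 3) = 3/(-6) = 3*(-⅙) = -½)
-207 + 245*((x(1) + z) + 145) = -207 + 245*((-½ - 44) + 145) = -207 + 245*(-89/2 + 145) = -207 + 245*(201/2) = -207 + 49245/2 = 48831/2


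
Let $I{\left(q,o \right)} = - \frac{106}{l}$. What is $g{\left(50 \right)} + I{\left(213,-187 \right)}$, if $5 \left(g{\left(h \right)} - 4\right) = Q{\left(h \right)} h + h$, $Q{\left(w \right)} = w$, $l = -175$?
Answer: $\frac{90056}{175} \approx 514.61$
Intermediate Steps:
$g{\left(h \right)} = 4 + \frac{h}{5} + \frac{h^{2}}{5}$ ($g{\left(h \right)} = 4 + \frac{h h + h}{5} = 4 + \frac{h^{2} + h}{5} = 4 + \frac{h + h^{2}}{5} = 4 + \left(\frac{h}{5} + \frac{h^{2}}{5}\right) = 4 + \frac{h}{5} + \frac{h^{2}}{5}$)
$I{\left(q,o \right)} = \frac{106}{175}$ ($I{\left(q,o \right)} = - \frac{106}{-175} = \left(-106\right) \left(- \frac{1}{175}\right) = \frac{106}{175}$)
$g{\left(50 \right)} + I{\left(213,-187 \right)} = \left(4 + \frac{1}{5} \cdot 50 + \frac{50^{2}}{5}\right) + \frac{106}{175} = \left(4 + 10 + \frac{1}{5} \cdot 2500\right) + \frac{106}{175} = \left(4 + 10 + 500\right) + \frac{106}{175} = 514 + \frac{106}{175} = \frac{90056}{175}$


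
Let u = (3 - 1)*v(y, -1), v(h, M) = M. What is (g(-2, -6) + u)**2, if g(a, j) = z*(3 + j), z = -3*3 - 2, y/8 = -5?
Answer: 961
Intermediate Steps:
y = -40 (y = 8*(-5) = -40)
z = -11 (z = -9 - 2 = -11)
g(a, j) = -33 - 11*j (g(a, j) = -11*(3 + j) = -33 - 11*j)
u = -2 (u = (3 - 1)*(-1) = 2*(-1) = -2)
(g(-2, -6) + u)**2 = ((-33 - 11*(-6)) - 2)**2 = ((-33 + 66) - 2)**2 = (33 - 2)**2 = 31**2 = 961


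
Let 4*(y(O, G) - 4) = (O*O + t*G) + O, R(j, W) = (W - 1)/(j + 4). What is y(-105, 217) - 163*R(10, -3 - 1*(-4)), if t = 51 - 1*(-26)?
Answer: 27645/4 ≈ 6911.3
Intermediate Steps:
t = 77 (t = 51 + 26 = 77)
R(j, W) = (-1 + W)/(4 + j)
y(O, G) = 4 + O/4 + O²/4 + 77*G/4 (y(O, G) = 4 + ((O*O + 77*G) + O)/4 = 4 + ((O² + 77*G) + O)/4 = 4 + (O + O² + 77*G)/4 = 4 + (O/4 + O²/4 + 77*G/4) = 4 + O/4 + O²/4 + 77*G/4)
y(-105, 217) - 163*R(10, -3 - 1*(-4)) = (4 + (¼)*(-105) + (¼)*(-105)² + (77/4)*217) - 163*(-1 + (-3 - 1*(-4)))/(4 + 10) = (4 - 105/4 + (¼)*11025 + 16709/4) - 163*(-1 + (-3 + 4))/14 = (4 - 105/4 + 11025/4 + 16709/4) - 163*(-1 + 1)/14 = 27645/4 - 163*(1/14)*0 = 27645/4 - 163*0 = 27645/4 - 1*0 = 27645/4 + 0 = 27645/4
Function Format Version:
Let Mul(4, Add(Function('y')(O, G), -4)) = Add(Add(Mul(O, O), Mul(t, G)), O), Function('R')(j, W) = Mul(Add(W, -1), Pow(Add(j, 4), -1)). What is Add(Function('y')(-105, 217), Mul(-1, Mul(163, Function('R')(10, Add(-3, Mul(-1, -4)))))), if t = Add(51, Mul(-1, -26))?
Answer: Rational(27645, 4) ≈ 6911.3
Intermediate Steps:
t = 77 (t = Add(51, 26) = 77)
Function('R')(j, W) = Mul(Pow(Add(4, j), -1), Add(-1, W)) (Function('R')(j, W) = Mul(Add(-1, W), Pow(Add(4, j), -1)) = Mul(Pow(Add(4, j), -1), Add(-1, W)))
Function('y')(O, G) = Add(4, Mul(Rational(1, 4), O), Mul(Rational(1, 4), Pow(O, 2)), Mul(Rational(77, 4), G)) (Function('y')(O, G) = Add(4, Mul(Rational(1, 4), Add(Add(Mul(O, O), Mul(77, G)), O))) = Add(4, Mul(Rational(1, 4), Add(Add(Pow(O, 2), Mul(77, G)), O))) = Add(4, Mul(Rational(1, 4), Add(O, Pow(O, 2), Mul(77, G)))) = Add(4, Add(Mul(Rational(1, 4), O), Mul(Rational(1, 4), Pow(O, 2)), Mul(Rational(77, 4), G))) = Add(4, Mul(Rational(1, 4), O), Mul(Rational(1, 4), Pow(O, 2)), Mul(Rational(77, 4), G)))
Add(Function('y')(-105, 217), Mul(-1, Mul(163, Function('R')(10, Add(-3, Mul(-1, -4)))))) = Add(Add(4, Mul(Rational(1, 4), -105), Mul(Rational(1, 4), Pow(-105, 2)), Mul(Rational(77, 4), 217)), Mul(-1, Mul(163, Mul(Pow(Add(4, 10), -1), Add(-1, Add(-3, Mul(-1, -4))))))) = Add(Add(4, Rational(-105, 4), Mul(Rational(1, 4), 11025), Rational(16709, 4)), Mul(-1, Mul(163, Mul(Pow(14, -1), Add(-1, Add(-3, 4)))))) = Add(Add(4, Rational(-105, 4), Rational(11025, 4), Rational(16709, 4)), Mul(-1, Mul(163, Mul(Rational(1, 14), Add(-1, 1))))) = Add(Rational(27645, 4), Mul(-1, Mul(163, Mul(Rational(1, 14), 0)))) = Add(Rational(27645, 4), Mul(-1, Mul(163, 0))) = Add(Rational(27645, 4), Mul(-1, 0)) = Add(Rational(27645, 4), 0) = Rational(27645, 4)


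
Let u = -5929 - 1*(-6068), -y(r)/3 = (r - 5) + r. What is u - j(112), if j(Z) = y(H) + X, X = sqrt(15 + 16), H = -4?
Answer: 100 - sqrt(31) ≈ 94.432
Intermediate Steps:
y(r) = 15 - 6*r (y(r) = -3*((r - 5) + r) = -3*((-5 + r) + r) = -3*(-5 + 2*r) = 15 - 6*r)
X = sqrt(31) ≈ 5.5678
j(Z) = 39 + sqrt(31) (j(Z) = (15 - 6*(-4)) + sqrt(31) = (15 + 24) + sqrt(31) = 39 + sqrt(31))
u = 139 (u = -5929 + 6068 = 139)
u - j(112) = 139 - (39 + sqrt(31)) = 139 + (-39 - sqrt(31)) = 100 - sqrt(31)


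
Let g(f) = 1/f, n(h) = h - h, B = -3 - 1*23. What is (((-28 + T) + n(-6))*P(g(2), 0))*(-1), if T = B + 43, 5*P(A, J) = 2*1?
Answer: 22/5 ≈ 4.4000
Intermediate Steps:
B = -26 (B = -3 - 23 = -26)
n(h) = 0
P(A, J) = 2/5 (P(A, J) = (2*1)/5 = (1/5)*2 = 2/5)
T = 17 (T = -26 + 43 = 17)
(((-28 + T) + n(-6))*P(g(2), 0))*(-1) = (((-28 + 17) + 0)*(2/5))*(-1) = ((-11 + 0)*(2/5))*(-1) = -11*2/5*(-1) = -22/5*(-1) = 22/5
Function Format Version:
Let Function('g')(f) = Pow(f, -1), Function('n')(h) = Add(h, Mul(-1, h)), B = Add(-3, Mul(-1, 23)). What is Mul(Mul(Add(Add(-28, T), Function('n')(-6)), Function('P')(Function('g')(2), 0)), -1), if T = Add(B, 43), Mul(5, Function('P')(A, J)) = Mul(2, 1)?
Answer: Rational(22, 5) ≈ 4.4000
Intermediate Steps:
B = -26 (B = Add(-3, -23) = -26)
Function('n')(h) = 0
Function('P')(A, J) = Rational(2, 5) (Function('P')(A, J) = Mul(Rational(1, 5), Mul(2, 1)) = Mul(Rational(1, 5), 2) = Rational(2, 5))
T = 17 (T = Add(-26, 43) = 17)
Mul(Mul(Add(Add(-28, T), Function('n')(-6)), Function('P')(Function('g')(2), 0)), -1) = Mul(Mul(Add(Add(-28, 17), 0), Rational(2, 5)), -1) = Mul(Mul(Add(-11, 0), Rational(2, 5)), -1) = Mul(Mul(-11, Rational(2, 5)), -1) = Mul(Rational(-22, 5), -1) = Rational(22, 5)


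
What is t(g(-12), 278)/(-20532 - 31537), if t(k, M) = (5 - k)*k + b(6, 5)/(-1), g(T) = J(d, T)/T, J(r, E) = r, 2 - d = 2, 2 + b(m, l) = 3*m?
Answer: 16/52069 ≈ 0.00030728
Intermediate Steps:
b(m, l) = -2 + 3*m
d = 0 (d = 2 - 1*2 = 2 - 2 = 0)
g(T) = 0 (g(T) = 0/T = 0)
t(k, M) = -16 + k*(5 - k) (t(k, M) = (5 - k)*k + (-2 + 3*6)/(-1) = k*(5 - k) + (-2 + 18)*(-1) = k*(5 - k) + 16*(-1) = k*(5 - k) - 16 = -16 + k*(5 - k))
t(g(-12), 278)/(-20532 - 31537) = (-16 - 1*0**2 + 5*0)/(-20532 - 31537) = (-16 - 1*0 + 0)/(-52069) = (-16 + 0 + 0)*(-1/52069) = -16*(-1/52069) = 16/52069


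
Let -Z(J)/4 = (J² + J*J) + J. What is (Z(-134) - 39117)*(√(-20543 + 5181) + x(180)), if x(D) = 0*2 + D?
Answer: -32801220 - 182229*I*√15362 ≈ -3.2801e+7 - 2.2586e+7*I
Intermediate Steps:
x(D) = D (x(D) = 0 + D = D)
Z(J) = -8*J² - 4*J (Z(J) = -4*((J² + J*J) + J) = -4*((J² + J²) + J) = -4*(2*J² + J) = -4*(J + 2*J²) = -8*J² - 4*J)
(Z(-134) - 39117)*(√(-20543 + 5181) + x(180)) = (-4*(-134)*(1 + 2*(-134)) - 39117)*(√(-20543 + 5181) + 180) = (-4*(-134)*(1 - 268) - 39117)*(√(-15362) + 180) = (-4*(-134)*(-267) - 39117)*(I*√15362 + 180) = (-143112 - 39117)*(180 + I*√15362) = -182229*(180 + I*√15362) = -32801220 - 182229*I*√15362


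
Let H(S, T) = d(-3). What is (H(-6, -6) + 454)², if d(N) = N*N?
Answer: 214369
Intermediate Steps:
d(N) = N²
H(S, T) = 9 (H(S, T) = (-3)² = 9)
(H(-6, -6) + 454)² = (9 + 454)² = 463² = 214369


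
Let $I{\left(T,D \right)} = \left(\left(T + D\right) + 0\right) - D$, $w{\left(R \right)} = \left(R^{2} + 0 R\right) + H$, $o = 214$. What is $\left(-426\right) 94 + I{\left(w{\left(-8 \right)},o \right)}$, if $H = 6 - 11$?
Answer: $-39985$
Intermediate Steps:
$H = -5$ ($H = 6 - 11 = -5$)
$w{\left(R \right)} = -5 + R^{2}$ ($w{\left(R \right)} = \left(R^{2} + 0 R\right) - 5 = \left(R^{2} + 0\right) - 5 = R^{2} - 5 = -5 + R^{2}$)
$I{\left(T,D \right)} = T$ ($I{\left(T,D \right)} = \left(\left(D + T\right) + 0\right) - D = \left(D + T\right) - D = T$)
$\left(-426\right) 94 + I{\left(w{\left(-8 \right)},o \right)} = \left(-426\right) 94 - \left(5 - \left(-8\right)^{2}\right) = -40044 + \left(-5 + 64\right) = -40044 + 59 = -39985$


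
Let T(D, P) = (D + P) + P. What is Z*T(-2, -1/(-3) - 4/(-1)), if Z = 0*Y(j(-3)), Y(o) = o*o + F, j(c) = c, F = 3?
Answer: 0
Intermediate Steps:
Y(o) = 3 + o² (Y(o) = o*o + 3 = o² + 3 = 3 + o²)
T(D, P) = D + 2*P
Z = 0 (Z = 0*(3 + (-3)²) = 0*(3 + 9) = 0*12 = 0)
Z*T(-2, -1/(-3) - 4/(-1)) = 0*(-2 + 2*(-1/(-3) - 4/(-1))) = 0*(-2 + 2*(-1*(-⅓) - 4*(-1))) = 0*(-2 + 2*(⅓ + 4)) = 0*(-2 + 2*(13/3)) = 0*(-2 + 26/3) = 0*(20/3) = 0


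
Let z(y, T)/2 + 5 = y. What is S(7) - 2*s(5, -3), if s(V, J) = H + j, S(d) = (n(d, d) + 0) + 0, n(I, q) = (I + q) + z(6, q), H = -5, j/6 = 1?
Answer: 14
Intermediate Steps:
j = 6 (j = 6*1 = 6)
z(y, T) = -10 + 2*y
n(I, q) = 2 + I + q (n(I, q) = (I + q) + (-10 + 2*6) = (I + q) + (-10 + 12) = (I + q) + 2 = 2 + I + q)
S(d) = 2 + 2*d (S(d) = ((2 + d + d) + 0) + 0 = ((2 + 2*d) + 0) + 0 = (2 + 2*d) + 0 = 2 + 2*d)
s(V, J) = 1 (s(V, J) = -5 + 6 = 1)
S(7) - 2*s(5, -3) = (2 + 2*7) - 2*1 = (2 + 14) - 2 = 16 - 2 = 14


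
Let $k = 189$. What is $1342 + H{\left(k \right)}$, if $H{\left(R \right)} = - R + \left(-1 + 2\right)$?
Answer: $1154$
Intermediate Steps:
$H{\left(R \right)} = 1 - R$ ($H{\left(R \right)} = - R + 1 = 1 - R$)
$1342 + H{\left(k \right)} = 1342 + \left(1 - 189\right) = 1342 - 188 = 1154$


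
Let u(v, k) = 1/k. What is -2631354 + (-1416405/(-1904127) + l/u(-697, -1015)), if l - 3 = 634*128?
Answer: -53952599622276/634709 ≈ -8.5004e+7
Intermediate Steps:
l = 81155 (l = 3 + 634*128 = 3 + 81152 = 81155)
-2631354 + (-1416405/(-1904127) + l/u(-697, -1015)) = -2631354 + (-1416405/(-1904127) + 81155/(1/(-1015))) = -2631354 + (-1416405*(-1/1904127) + 81155/(-1/1015)) = -2631354 + (472135/634709 + 81155*(-1015)) = -2631354 + (472135/634709 - 82372325) = -2631354 - 52282455556290/634709 = -53952599622276/634709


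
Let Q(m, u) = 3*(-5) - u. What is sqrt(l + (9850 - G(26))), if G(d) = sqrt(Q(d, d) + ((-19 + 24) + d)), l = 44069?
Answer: sqrt(53919 - I*sqrt(10)) ≈ 232.2 - 0.0068*I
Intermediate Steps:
Q(m, u) = -15 - u
G(d) = I*sqrt(10) (G(d) = sqrt((-15 - d) + ((-19 + 24) + d)) = sqrt((-15 - d) + (5 + d)) = sqrt(-10) = I*sqrt(10))
sqrt(l + (9850 - G(26))) = sqrt(44069 + (9850 - I*sqrt(10))) = sqrt(53919 - I*sqrt(10))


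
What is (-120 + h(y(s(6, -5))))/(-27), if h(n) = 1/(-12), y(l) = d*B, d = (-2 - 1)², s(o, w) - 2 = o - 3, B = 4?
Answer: 1441/324 ≈ 4.4475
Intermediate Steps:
s(o, w) = -1 + o (s(o, w) = 2 + (o - 3) = 2 + (-3 + o) = -1 + o)
d = 9 (d = (-3)² = 9)
y(l) = 36 (y(l) = 9*4 = 36)
h(n) = -1/12 (h(n) = 1*(-1/12) = -1/12)
(-120 + h(y(s(6, -5))))/(-27) = (-120 - 1/12)/(-27) = -1/27*(-1441/12) = 1441/324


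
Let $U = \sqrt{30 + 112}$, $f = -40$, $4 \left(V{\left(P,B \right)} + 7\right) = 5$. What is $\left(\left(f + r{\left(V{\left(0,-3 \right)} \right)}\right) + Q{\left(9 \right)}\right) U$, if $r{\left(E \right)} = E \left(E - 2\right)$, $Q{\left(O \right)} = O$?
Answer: $\frac{217 \sqrt{142}}{16} \approx 161.62$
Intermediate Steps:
$V{\left(P,B \right)} = - \frac{23}{4}$ ($V{\left(P,B \right)} = -7 + \frac{1}{4} \cdot 5 = -7 + \frac{5}{4} = - \frac{23}{4}$)
$r{\left(E \right)} = E \left(-2 + E\right)$
$U = \sqrt{142} \approx 11.916$
$\left(\left(f + r{\left(V{\left(0,-3 \right)} \right)}\right) + Q{\left(9 \right)}\right) U = \left(\left(-40 - \frac{23 \left(-2 - \frac{23}{4}\right)}{4}\right) + 9\right) \sqrt{142} = \left(\left(-40 - - \frac{713}{16}\right) + 9\right) \sqrt{142} = \left(\left(-40 + \frac{713}{16}\right) + 9\right) \sqrt{142} = \left(\frac{73}{16} + 9\right) \sqrt{142} = \frac{217 \sqrt{142}}{16}$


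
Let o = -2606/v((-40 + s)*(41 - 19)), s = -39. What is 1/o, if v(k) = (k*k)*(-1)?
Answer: 1510322/1303 ≈ 1159.1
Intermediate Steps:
v(k) = -k**2 (v(k) = k**2*(-1) = -k**2)
o = 1303/1510322 (o = -2606*(-1/((-40 - 39)**2*(41 - 19)**2)) = -2606/((-(-79*22)**2)) = -2606/((-1*(-1738)**2)) = -2606/((-1*3020644)) = -2606/(-3020644) = -2606*(-1/3020644) = 1303/1510322 ≈ 0.00086273)
1/o = 1/(1303/1510322) = 1510322/1303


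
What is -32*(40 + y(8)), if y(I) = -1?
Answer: -1248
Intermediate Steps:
-32*(40 + y(8)) = -32*(40 - 1) = -32*39 = -1248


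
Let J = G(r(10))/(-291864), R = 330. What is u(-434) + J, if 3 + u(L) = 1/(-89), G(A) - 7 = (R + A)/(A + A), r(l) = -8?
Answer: -208582357/69269056 ≈ -3.0112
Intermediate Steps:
G(A) = 7 + (330 + A)/(2*A) (G(A) = 7 + (330 + A)/(A + A) = 7 + (330 + A)/((2*A)) = 7 + (330 + A)*(1/(2*A)) = 7 + (330 + A)/(2*A))
J = 35/778304 (J = (15/2 + 165/(-8))/(-291864) = (15/2 + 165*(-⅛))*(-1/291864) = (15/2 - 165/8)*(-1/291864) = -105/8*(-1/291864) = 35/778304 ≈ 4.4970e-5)
u(L) = -268/89 (u(L) = -3 + 1/(-89) = -3 - 1/89 = -268/89)
u(-434) + J = -268/89 + 35/778304 = -208582357/69269056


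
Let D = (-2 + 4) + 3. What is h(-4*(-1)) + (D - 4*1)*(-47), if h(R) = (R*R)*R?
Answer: 17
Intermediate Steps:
h(R) = R³ (h(R) = R²*R = R³)
D = 5 (D = 2 + 3 = 5)
h(-4*(-1)) + (D - 4*1)*(-47) = (-4*(-1))³ + (5 - 4*1)*(-47) = 4³ + (5 - 4)*(-47) = 64 + 1*(-47) = 64 - 47 = 17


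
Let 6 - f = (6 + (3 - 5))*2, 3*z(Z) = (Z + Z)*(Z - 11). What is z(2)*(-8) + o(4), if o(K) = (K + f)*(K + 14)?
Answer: 132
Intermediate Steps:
z(Z) = 2*Z*(-11 + Z)/3 (z(Z) = ((Z + Z)*(Z - 11))/3 = ((2*Z)*(-11 + Z))/3 = (2*Z*(-11 + Z))/3 = 2*Z*(-11 + Z)/3)
f = -2 (f = 6 - (6 + (3 - 5))*2 = 6 - (6 - 2)*2 = 6 - 4*2 = 6 - 1*8 = 6 - 8 = -2)
o(K) = (-2 + K)*(14 + K) (o(K) = (K - 2)*(K + 14) = (-2 + K)*(14 + K))
z(2)*(-8) + o(4) = ((⅔)*2*(-11 + 2))*(-8) + (-28 + 4² + 12*4) = ((⅔)*2*(-9))*(-8) + (-28 + 16 + 48) = -12*(-8) + 36 = 96 + 36 = 132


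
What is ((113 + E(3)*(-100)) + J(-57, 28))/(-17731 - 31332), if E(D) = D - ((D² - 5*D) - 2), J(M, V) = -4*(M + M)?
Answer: 531/49063 ≈ 0.010823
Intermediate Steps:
J(M, V) = -8*M
E(D) = 2 - D² + 6*D (E(D) = D - (-2 + D² - 5*D) = D + (2 - D² + 5*D) = 2 - D² + 6*D)
((113 + E(3)*(-100)) + J(-57, 28))/(-17731 - 31332) = ((113 + (2 - 1*3² + 6*3)*(-100)) - 8*(-57))/(-17731 - 31332) = ((113 + (2 - 1*9 + 18)*(-100)) + 456)/(-49063) = ((113 + (2 - 9 + 18)*(-100)) + 456)*(-1/49063) = ((113 + 11*(-100)) + 456)*(-1/49063) = ((113 - 1100) + 456)*(-1/49063) = (-987 + 456)*(-1/49063) = -531*(-1/49063) = 531/49063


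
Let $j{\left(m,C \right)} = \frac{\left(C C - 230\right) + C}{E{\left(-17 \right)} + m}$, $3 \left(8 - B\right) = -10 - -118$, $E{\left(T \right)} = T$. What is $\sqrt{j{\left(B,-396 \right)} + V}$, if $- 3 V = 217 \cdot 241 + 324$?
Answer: $\frac{i \sqrt{189101}}{3} \approx 144.95 i$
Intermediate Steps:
$V = - \frac{52621}{3}$ ($V = - \frac{217 \cdot 241 + 324}{3} = - \frac{52297 + 324}{3} = \left(- \frac{1}{3}\right) 52621 = - \frac{52621}{3} \approx -17540.0$)
$B = -28$ ($B = 8 - \frac{-10 - -118}{3} = 8 - \frac{-10 + 118}{3} = 8 - 36 = -28$)
$j{\left(m,C \right)} = \frac{-230 + C + C^{2}}{-17 + m}$ ($j{\left(m,C \right)} = \frac{\left(C C - 230\right) + C}{-17 + m} = \frac{\left(C^{2} - 230\right) + C}{-17 + m} = \frac{\left(-230 + C^{2}\right) + C}{-17 + m} = \frac{-230 + C + C^{2}}{-17 + m}$)
$\sqrt{j{\left(B,-396 \right)} + V} = \sqrt{\frac{-230 - 396 + \left(-396\right)^{2}}{-17 - 28} - \frac{52621}{3}} = \sqrt{\frac{-230 - 396 + 156816}{-45} - \frac{52621}{3}} = \sqrt{\left(- \frac{1}{45}\right) 156190 - \frac{52621}{3}} = \sqrt{- \frac{31238}{9} - \frac{52621}{3}} = \sqrt{- \frac{189101}{9}} = \frac{i \sqrt{189101}}{3}$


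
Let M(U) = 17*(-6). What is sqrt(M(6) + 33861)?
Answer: 33*sqrt(31) ≈ 183.74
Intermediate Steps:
M(U) = -102
sqrt(M(6) + 33861) = sqrt(-102 + 33861) = sqrt(33759) = 33*sqrt(31)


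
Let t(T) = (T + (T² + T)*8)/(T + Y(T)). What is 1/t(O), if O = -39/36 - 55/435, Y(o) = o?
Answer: -174/59 ≈ -2.9492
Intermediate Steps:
O = -421/348 (O = -39*1/36 - 55*1/435 = -13/12 - 11/87 = -421/348 ≈ -1.2098)
t(T) = (8*T² + 9*T)/(2*T) (t(T) = (T + (T² + T)*8)/(T + T) = (T + (T + T²)*8)/((2*T)) = (T + (8*T + 8*T²))*(1/(2*T)) = (8*T² + 9*T)*(1/(2*T)) = (8*T² + 9*T)/(2*T))
1/t(O) = 1/(9/2 + 4*(-421/348)) = 1/(9/2 - 421/87) = 1/(-59/174) = -174/59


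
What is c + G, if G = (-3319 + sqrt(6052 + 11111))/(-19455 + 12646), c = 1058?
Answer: 7207241/6809 - 3*sqrt(1907)/6809 ≈ 1058.5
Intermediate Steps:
G = 3319/6809 - 3*sqrt(1907)/6809 (G = (-3319 + sqrt(17163))/(-6809) = (-3319 + 3*sqrt(1907))*(-1/6809) = 3319/6809 - 3*sqrt(1907)/6809 ≈ 0.46820)
c + G = 1058 + (3319/6809 - 3*sqrt(1907)/6809) = 7207241/6809 - 3*sqrt(1907)/6809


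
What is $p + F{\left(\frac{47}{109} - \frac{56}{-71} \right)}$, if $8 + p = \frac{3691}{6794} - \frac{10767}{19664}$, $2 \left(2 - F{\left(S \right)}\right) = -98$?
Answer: $\frac{2872054557}{66798608} \approx 42.996$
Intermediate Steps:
$F{\left(S \right)} = 51$ ($F{\left(S \right)} = 2 - -49 = 2 + 49 = 51$)
$p = - \frac{534674451}{66798608}$ ($p = -8 + \left(\frac{3691}{6794} - \frac{10767}{19664}\right) = -8 - \frac{285587}{66798608} = - \frac{534674451}{66798608} \approx -8.0043$)
$p + F{\left(\frac{47}{109} - \frac{56}{-71} \right)} = - \frac{534674451}{66798608} + 51 = \frac{2872054557}{66798608}$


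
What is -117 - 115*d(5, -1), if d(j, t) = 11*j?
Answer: -6442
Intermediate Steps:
-117 - 115*d(5, -1) = -117 - 1265*5 = -117 - 115*55 = -117 - 6325 = -6442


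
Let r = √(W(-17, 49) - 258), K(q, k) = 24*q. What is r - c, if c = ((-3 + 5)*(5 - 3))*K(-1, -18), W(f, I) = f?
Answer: 96 + 5*I*√11 ≈ 96.0 + 16.583*I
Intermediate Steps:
r = 5*I*√11 (r = √(-17 - 258) = √(-275) = 5*I*√11 ≈ 16.583*I)
c = -96 (c = ((-3 + 5)*(5 - 3))*(24*(-1)) = (2*2)*(-24) = 4*(-24) = -96)
r - c = 5*I*√11 - 1*(-96) = 5*I*√11 + 96 = 96 + 5*I*√11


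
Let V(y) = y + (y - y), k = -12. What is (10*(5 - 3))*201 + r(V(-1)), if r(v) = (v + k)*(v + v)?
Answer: 4046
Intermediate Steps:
V(y) = y (V(y) = y + 0 = y)
r(v) = 2*v*(-12 + v) (r(v) = (v - 12)*(v + v) = (-12 + v)*(2*v) = 2*v*(-12 + v))
(10*(5 - 3))*201 + r(V(-1)) = (10*(5 - 3))*201 + 2*(-1)*(-12 - 1) = (10*2)*201 + 2*(-1)*(-13) = 20*201 + 26 = 4020 + 26 = 4046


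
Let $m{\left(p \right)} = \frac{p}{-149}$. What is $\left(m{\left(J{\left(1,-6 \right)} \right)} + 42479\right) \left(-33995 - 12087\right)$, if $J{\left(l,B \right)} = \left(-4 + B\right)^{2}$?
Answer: $- \frac{291665466222}{149} \approx -1.9575 \cdot 10^{9}$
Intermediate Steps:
$m{\left(p \right)} = - \frac{p}{149}$ ($m{\left(p \right)} = p \left(- \frac{1}{149}\right) = - \frac{p}{149}$)
$\left(m{\left(J{\left(1,-6 \right)} \right)} + 42479\right) \left(-33995 - 12087\right) = \left(- \frac{\left(-4 - 6\right)^{2}}{149} + 42479\right) \left(-33995 - 12087\right) = \left(- \frac{\left(-10\right)^{2}}{149} + 42479\right) \left(-46082\right) = \left(\left(- \frac{1}{149}\right) 100 + 42479\right) \left(-46082\right) = \left(- \frac{100}{149} + 42479\right) \left(-46082\right) = \frac{6329271}{149} \left(-46082\right) = - \frac{291665466222}{149}$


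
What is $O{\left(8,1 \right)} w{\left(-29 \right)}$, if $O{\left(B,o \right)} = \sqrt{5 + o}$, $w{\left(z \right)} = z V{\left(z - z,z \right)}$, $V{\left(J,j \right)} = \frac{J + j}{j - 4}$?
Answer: $- \frac{841 \sqrt{6}}{33} \approx -62.425$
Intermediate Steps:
$V{\left(J,j \right)} = \frac{J + j}{-4 + j}$
$w{\left(z \right)} = \frac{z^{2}}{-4 + z}$ ($w{\left(z \right)} = z \frac{\left(z - z\right) + z}{-4 + z} = z \frac{0 + z}{-4 + z} = z \frac{z}{-4 + z} = \frac{z^{2}}{-4 + z}$)
$O{\left(8,1 \right)} w{\left(-29 \right)} = \sqrt{5 + 1} \frac{\left(-29\right)^{2}}{-4 - 29} = \sqrt{6} \frac{841}{-33} = \sqrt{6} \cdot 841 \left(- \frac{1}{33}\right) = \sqrt{6} \left(- \frac{841}{33}\right) = - \frac{841 \sqrt{6}}{33}$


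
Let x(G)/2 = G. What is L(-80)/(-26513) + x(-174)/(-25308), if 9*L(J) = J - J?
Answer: 29/2109 ≈ 0.013751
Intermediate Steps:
x(G) = 2*G
L(J) = 0 (L(J) = (J - J)/9 = (⅑)*0 = 0)
L(-80)/(-26513) + x(-174)/(-25308) = 0/(-26513) + (2*(-174))/(-25308) = 0*(-1/26513) - 348*(-1/25308) = 0 + 29/2109 = 29/2109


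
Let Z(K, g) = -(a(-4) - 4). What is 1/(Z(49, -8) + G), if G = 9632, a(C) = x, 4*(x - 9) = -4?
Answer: 1/9628 ≈ 0.00010386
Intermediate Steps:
x = 8 (x = 9 + (1/4)*(-4) = 9 - 1 = 8)
a(C) = 8
Z(K, g) = -4 (Z(K, g) = -(8 - 4) = -1*4 = -4)
1/(Z(49, -8) + G) = 1/(-4 + 9632) = 1/9628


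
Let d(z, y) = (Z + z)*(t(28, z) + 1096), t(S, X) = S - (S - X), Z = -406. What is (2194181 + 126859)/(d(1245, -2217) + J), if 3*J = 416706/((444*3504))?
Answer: 95026798080/80413111177 ≈ 1.1817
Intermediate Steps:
t(S, X) = X (t(S, X) = S + (X - S) = X)
d(z, y) = (-406 + z)*(1096 + z) (d(z, y) = (-406 + z)*(z + 1096) = (-406 + z)*(1096 + z))
J = 69451/777888 (J = (416706/((444*3504)))/3 = (416706/1555776)/3 = (416706*(1/1555776))/3 = (⅓)*(69451/259296) = 69451/777888 ≈ 0.089281)
(2194181 + 126859)/(d(1245, -2217) + J) = (2194181 + 126859)/((-444976 + 1245² + 690*1245) + 69451/777888) = 2321040/((-444976 + 1550025 + 859050) + 69451/777888) = 2321040/(1964099 + 69451/777888) = 2321040/(1527849112363/777888) = 2321040*(777888/1527849112363) = 95026798080/80413111177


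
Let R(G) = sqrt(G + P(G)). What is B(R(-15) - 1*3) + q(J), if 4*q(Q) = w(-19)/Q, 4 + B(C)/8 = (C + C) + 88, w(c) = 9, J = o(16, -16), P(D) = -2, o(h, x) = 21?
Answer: 17475/28 + 16*I*sqrt(17) ≈ 624.11 + 65.97*I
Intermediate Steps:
J = 21
R(G) = sqrt(-2 + G) (R(G) = sqrt(G - 2) = sqrt(-2 + G))
B(C) = 672 + 16*C (B(C) = -32 + 8*((C + C) + 88) = -32 + 8*(2*C + 88) = -32 + 8*(88 + 2*C) = -32 + (704 + 16*C) = 672 + 16*C)
q(Q) = 9/(4*Q) (q(Q) = (9/Q)/4 = 9/(4*Q))
B(R(-15) - 1*3) + q(J) = (672 + 16*(sqrt(-2 - 15) - 1*3)) + (9/4)/21 = (672 + 16*(sqrt(-17) - 3)) + (9/4)*(1/21) = (672 + 16*(I*sqrt(17) - 3)) + 3/28 = (672 + 16*(-3 + I*sqrt(17))) + 3/28 = (672 + (-48 + 16*I*sqrt(17))) + 3/28 = (624 + 16*I*sqrt(17)) + 3/28 = 17475/28 + 16*I*sqrt(17)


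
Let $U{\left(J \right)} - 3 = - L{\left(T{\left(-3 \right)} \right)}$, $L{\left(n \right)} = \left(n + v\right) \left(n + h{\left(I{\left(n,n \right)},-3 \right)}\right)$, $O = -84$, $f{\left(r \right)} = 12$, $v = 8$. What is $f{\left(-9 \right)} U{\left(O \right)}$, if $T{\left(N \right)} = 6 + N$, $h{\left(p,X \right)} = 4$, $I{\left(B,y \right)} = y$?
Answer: $-888$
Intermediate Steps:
$L{\left(n \right)} = \left(4 + n\right) \left(8 + n\right)$ ($L{\left(n \right)} = \left(n + 8\right) \left(n + 4\right) = \left(8 + n\right) \left(4 + n\right) = \left(4 + n\right) \left(8 + n\right)$)
$U{\left(J \right)} = -74$ ($U{\left(J \right)} = 3 - \left(32 + \left(6 - 3\right)^{2} + 12 \left(6 - 3\right)\right) = 3 - \left(32 + 3^{2} + 12 \cdot 3\right) = 3 - \left(32 + 9 + 36\right) = 3 - 77 = -74$)
$f{\left(-9 \right)} U{\left(O \right)} = 12 \left(-74\right) = -888$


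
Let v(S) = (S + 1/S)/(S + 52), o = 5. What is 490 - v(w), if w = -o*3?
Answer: 272176/555 ≈ 490.41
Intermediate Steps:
w = -15 (w = -1*5*3 = -5*3 = -15)
v(S) = (S + 1/S)/(52 + S)
490 - v(w) = 490 - (1 + (-15)**2)/((-15)*(52 - 15)) = 490 - (-1)*(1 + 225)/(15*37) = 490 - (-1)*226/(15*37) = 490 - 1*(-226/555) = 490 + 226/555 = 272176/555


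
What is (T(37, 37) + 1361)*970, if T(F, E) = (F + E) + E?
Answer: 1427840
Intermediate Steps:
T(F, E) = F + 2*E (T(F, E) = (E + F) + E = F + 2*E)
(T(37, 37) + 1361)*970 = ((37 + 2*37) + 1361)*970 = ((37 + 74) + 1361)*970 = (111 + 1361)*970 = 1472*970 = 1427840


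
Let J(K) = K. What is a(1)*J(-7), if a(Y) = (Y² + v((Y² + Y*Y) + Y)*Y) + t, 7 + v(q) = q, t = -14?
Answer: 119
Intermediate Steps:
v(q) = -7 + q
a(Y) = -14 + Y² + Y*(-7 + Y + 2*Y²) (a(Y) = (Y² + (-7 + ((Y² + Y*Y) + Y))*Y) - 14 = (Y² + (-7 + ((Y² + Y²) + Y))*Y) - 14 = (Y² + (-7 + (2*Y² + Y))*Y) - 14 = (Y² + (-7 + (Y + 2*Y²))*Y) - 14 = (Y² + (-7 + Y + 2*Y²)*Y) - 14 = (Y² + Y*(-7 + Y + 2*Y²)) - 14 = -14 + Y² + Y*(-7 + Y + 2*Y²))
a(1)*J(-7) = (-14 + 1² + 1*(-7 + 1*(1 + 2*1)))*(-7) = (-14 + 1 + 1*(-7 + 1*(1 + 2)))*(-7) = (-14 + 1 + 1*(-7 + 1*3))*(-7) = (-14 + 1 + 1*(-7 + 3))*(-7) = (-14 + 1 + 1*(-4))*(-7) = (-14 + 1 - 4)*(-7) = -17*(-7) = 119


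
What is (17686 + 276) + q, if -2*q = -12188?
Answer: 24056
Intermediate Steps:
q = 6094 (q = -½*(-12188) = 6094)
(17686 + 276) + q = (17686 + 276) + 6094 = 17962 + 6094 = 24056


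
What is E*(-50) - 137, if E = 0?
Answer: -137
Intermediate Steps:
E*(-50) - 137 = 0*(-50) - 137 = 0 - 137 = -137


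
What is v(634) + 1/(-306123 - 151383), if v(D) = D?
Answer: 290058803/457506 ≈ 634.00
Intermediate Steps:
v(634) + 1/(-306123 - 151383) = 634 + 1/(-306123 - 151383) = 634 + 1/(-457506) = 634 - 1/457506 = 290058803/457506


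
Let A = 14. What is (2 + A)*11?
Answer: 176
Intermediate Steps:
(2 + A)*11 = (2 + 14)*11 = 16*11 = 176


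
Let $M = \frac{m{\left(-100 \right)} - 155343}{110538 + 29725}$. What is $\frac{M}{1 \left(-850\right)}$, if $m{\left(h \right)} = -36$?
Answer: $\frac{155379}{119223550} \approx 0.0013033$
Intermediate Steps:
$M = - \frac{155379}{140263}$ ($M = \frac{-36 - 155343}{110538 + 29725} = - \frac{155379}{140263} \approx -1.1078$)
$\frac{M}{1 \left(-850\right)} = - \frac{155379}{140263 \cdot 1 \left(-850\right)} = - \frac{155379}{140263 \left(-850\right)} = \left(- \frac{155379}{140263}\right) \left(- \frac{1}{850}\right) = \frac{155379}{119223550}$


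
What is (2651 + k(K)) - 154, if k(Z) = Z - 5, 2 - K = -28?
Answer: 2522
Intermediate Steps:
K = 30 (K = 2 - 1*(-28) = 2 + 28 = 30)
k(Z) = -5 + Z
(2651 + k(K)) - 154 = (2651 + (-5 + 30)) - 154 = (2651 + 25) - 154 = 2676 - 154 = 2522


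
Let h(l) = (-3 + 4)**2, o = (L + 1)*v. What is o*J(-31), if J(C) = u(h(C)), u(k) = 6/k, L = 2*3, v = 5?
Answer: 210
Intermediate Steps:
L = 6
o = 35 (o = (6 + 1)*5 = 7*5 = 35)
h(l) = 1 (h(l) = 1**2 = 1)
J(C) = 6 (J(C) = 6/1 = 6*1 = 6)
o*J(-31) = 35*6 = 210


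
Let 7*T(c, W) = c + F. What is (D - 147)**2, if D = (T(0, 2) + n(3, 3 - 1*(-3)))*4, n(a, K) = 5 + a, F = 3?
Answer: 628849/49 ≈ 12834.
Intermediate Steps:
T(c, W) = 3/7 + c/7 (T(c, W) = (c + 3)/7 = (3 + c)/7 = 3/7 + c/7)
D = 236/7 (D = ((3/7 + (1/7)*0) + (5 + 3))*4 = ((3/7 + 0) + 8)*4 = (3/7 + 8)*4 = (59/7)*4 = 236/7 ≈ 33.714)
(D - 147)**2 = (236/7 - 147)**2 = (-793/7)**2 = 628849/49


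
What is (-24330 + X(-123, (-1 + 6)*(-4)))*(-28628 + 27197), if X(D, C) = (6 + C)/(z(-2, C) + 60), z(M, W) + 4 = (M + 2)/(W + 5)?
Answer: 139266351/4 ≈ 3.4817e+7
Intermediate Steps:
z(M, W) = -4 + (2 + M)/(5 + W) (z(M, W) = -4 + (M + 2)/(W + 5) = -4 + (2 + M)/(5 + W))
X(D, C) = (6 + C)/(60 + (-20 - 4*C)/(5 + C)) (X(D, C) = (6 + C)/((-18 - 2 - 4*C)/(5 + C) + 60) = (6 + C)/((-20 - 4*C)/(5 + C) + 60) = (6 + C)/(60 + (-20 - 4*C)/(5 + C)))
(-24330 + X(-123, (-1 + 6)*(-4)))*(-28628 + 27197) = (-24330 + (3/28 + ((-1 + 6)*(-4))/56))*(-28628 + 27197) = (-24330 + (3/28 + (5*(-4))/56))*(-1431) = (-24330 + (3/28 + (1/56)*(-20)))*(-1431) = (-24330 + (3/28 - 5/14))*(-1431) = (-24330 - 1/4)*(-1431) = -97321/4*(-1431) = 139266351/4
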